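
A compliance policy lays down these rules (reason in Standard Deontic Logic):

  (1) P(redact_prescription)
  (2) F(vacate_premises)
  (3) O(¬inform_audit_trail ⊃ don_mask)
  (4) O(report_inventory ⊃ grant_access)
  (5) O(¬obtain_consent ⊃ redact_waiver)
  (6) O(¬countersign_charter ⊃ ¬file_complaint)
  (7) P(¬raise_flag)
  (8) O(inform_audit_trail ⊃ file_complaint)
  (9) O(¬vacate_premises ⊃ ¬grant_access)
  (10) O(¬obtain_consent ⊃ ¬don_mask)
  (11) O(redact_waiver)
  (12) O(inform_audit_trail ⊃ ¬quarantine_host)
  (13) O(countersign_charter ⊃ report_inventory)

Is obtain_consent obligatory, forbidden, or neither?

Premise 2, F(vacate_premises), is equivalent to O(¬vacate_premises).
Applying K to premise 9 (O(¬vacate_premises ⊃ ¬grant_access)) and O(¬vacate_premises) yields O(¬grant_access).
Premise 4, O(report_inventory ⊃ grant_access), contraposes to O(¬grant_access ⊃ ¬report_inventory); with O(¬grant_access) we get O(¬report_inventory).
Premise 13, O(countersign_charter ⊃ report_inventory), contraposes to O(¬report_inventory ⊃ ¬countersign_charter); with O(¬report_inventory) we get O(¬countersign_charter).
From O(¬countersign_charter) and premise 6, O(¬countersign_charter ⊃ ¬file_complaint), we obtain O(¬file_complaint).
Premise 8 is O(inform_audit_trail ⊃ file_complaint); contrapositively O(¬file_complaint ⊃ ¬inform_audit_trail). Since O(¬file_complaint) holds, K gives O(¬inform_audit_trail).
Applying K to premise 3 (O(¬inform_audit_trail ⊃ don_mask)) and O(¬inform_audit_trail) yields O(don_mask).
The contrapositive of premise 10 (O(¬obtain_consent ⊃ ¬don_mask)) is O(don_mask ⊃ obtain_consent), and O(don_mask) is already established, so O(obtain_consent).
Premises 1, 5, 7, 11, 12 do not contribute to this derivation.
Hence obtain_consent is obligatory.

Obligatory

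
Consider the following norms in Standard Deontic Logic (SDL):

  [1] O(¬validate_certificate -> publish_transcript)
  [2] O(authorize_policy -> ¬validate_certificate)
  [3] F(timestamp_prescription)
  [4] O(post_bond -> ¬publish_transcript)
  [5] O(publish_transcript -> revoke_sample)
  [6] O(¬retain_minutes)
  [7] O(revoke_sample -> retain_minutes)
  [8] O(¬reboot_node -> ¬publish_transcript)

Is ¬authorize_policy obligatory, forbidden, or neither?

Premise 6 states O(¬retain_minutes) outright.
Premise 7 is O(revoke_sample -> retain_minutes); contrapositively O(¬retain_minutes -> ¬revoke_sample). Since O(¬retain_minutes) holds, K gives O(¬revoke_sample).
Premise 5, O(publish_transcript -> revoke_sample), contraposes to O(¬revoke_sample -> ¬publish_transcript); with O(¬revoke_sample) we get O(¬publish_transcript).
Premise 1, O(¬validate_certificate -> publish_transcript), contraposes to O(¬publish_transcript -> validate_certificate); with O(¬publish_transcript) we get O(validate_certificate).
The contrapositive of premise 2 (O(authorize_policy -> ¬validate_certificate)) is O(validate_certificate -> ¬authorize_policy), and O(validate_certificate) is already established, so O(¬authorize_policy).
Premises 3, 4, 8 do not contribute to this derivation.
Hence ¬authorize_policy is obligatory.

Obligatory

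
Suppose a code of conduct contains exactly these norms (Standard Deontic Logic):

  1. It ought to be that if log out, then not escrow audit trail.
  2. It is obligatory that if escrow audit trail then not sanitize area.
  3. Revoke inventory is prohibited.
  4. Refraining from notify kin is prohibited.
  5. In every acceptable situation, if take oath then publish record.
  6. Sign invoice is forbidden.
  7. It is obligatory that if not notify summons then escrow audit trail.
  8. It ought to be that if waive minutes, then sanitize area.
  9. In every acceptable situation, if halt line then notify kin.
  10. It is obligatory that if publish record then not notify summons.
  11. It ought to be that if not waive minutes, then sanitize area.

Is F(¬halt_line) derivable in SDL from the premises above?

No

Premise 9 is O(halt_line → notify_kin); even if O(notify_kin) held, inferring O(halt_line) would be affirming the consequent — invalid.
No other premise forces O(halt_line). An ideal world satisfying every premise can still have ¬halt_line true, so F(¬halt_line) is not derivable.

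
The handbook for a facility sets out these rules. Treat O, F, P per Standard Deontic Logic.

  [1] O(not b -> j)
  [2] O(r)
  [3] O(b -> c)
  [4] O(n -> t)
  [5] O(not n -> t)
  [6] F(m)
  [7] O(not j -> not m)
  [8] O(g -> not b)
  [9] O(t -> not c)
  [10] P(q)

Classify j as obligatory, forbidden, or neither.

Premises 4 and 5 are O(n -> t) and O(not n -> t); every ideal world satisfies n or not n, so in either case t holds — hence O(t).
Premise 9 is O(t -> not c); since O(t), deontic closure gives O(not c).
The contrapositive of premise 3 (O(b -> c)) is O(not c -> not b), and O(not c) is already established, so O(not b).
Premise 1 is O(not b -> j); since O(not b), deontic closure gives O(j).
Premises 2, 6, 7, 8, 10 do not contribute to this derivation.
Hence j is obligatory.

Obligatory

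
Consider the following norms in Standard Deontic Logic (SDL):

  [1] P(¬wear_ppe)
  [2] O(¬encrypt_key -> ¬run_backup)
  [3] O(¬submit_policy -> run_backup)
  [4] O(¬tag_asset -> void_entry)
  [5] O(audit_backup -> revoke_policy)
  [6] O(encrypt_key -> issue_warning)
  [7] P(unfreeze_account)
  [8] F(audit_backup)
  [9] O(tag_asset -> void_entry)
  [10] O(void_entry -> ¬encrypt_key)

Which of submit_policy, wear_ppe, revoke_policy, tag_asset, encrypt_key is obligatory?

By case analysis on tag_asset: premise 9 gives O(tag_asset -> void_entry) and premise 4 gives O(¬tag_asset -> void_entry), so O(void_entry) either way.
From O(void_entry) and premise 10, O(void_entry -> ¬encrypt_key), we obtain O(¬encrypt_key).
Premise 2 is O(¬encrypt_key -> ¬run_backup); since O(¬encrypt_key), deontic closure gives O(¬run_backup).
Premise 3 is O(¬submit_policy -> run_backup); contrapositively O(¬run_backup -> submit_policy). Since O(¬run_backup) holds, K gives O(submit_policy).
So O(submit_policy) holds — submit_policy is obligatory. None of the other listed options is made obligatory by any chain of premises.

submit_policy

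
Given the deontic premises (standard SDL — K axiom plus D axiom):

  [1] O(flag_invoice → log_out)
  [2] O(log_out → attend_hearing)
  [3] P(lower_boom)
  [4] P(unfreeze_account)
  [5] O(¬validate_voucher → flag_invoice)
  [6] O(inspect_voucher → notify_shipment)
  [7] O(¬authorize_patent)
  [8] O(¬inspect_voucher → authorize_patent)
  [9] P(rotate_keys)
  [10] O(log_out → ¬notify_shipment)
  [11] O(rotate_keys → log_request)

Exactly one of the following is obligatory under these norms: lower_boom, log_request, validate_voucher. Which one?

From premise 7 we have O(¬authorize_patent).
Premise 8, O(¬inspect_voucher → authorize_patent), contraposes to O(¬authorize_patent → inspect_voucher); with O(¬authorize_patent) we get O(inspect_voucher).
Premise 6 is O(inspect_voucher → notify_shipment); since O(inspect_voucher), deontic closure gives O(notify_shipment).
The contrapositive of premise 10 (O(log_out → ¬notify_shipment)) is O(notify_shipment → ¬log_out), and O(notify_shipment) is already established, so O(¬log_out).
Premise 1, O(flag_invoice → log_out), contraposes to O(¬log_out → ¬flag_invoice); with O(¬log_out) we get O(¬flag_invoice).
The contrapositive of premise 5 (O(¬validate_voucher → flag_invoice)) is O(¬flag_invoice → validate_voucher), and O(¬flag_invoice) is already established, so O(validate_voucher).
So O(validate_voucher) holds — validate_voucher is obligatory. None of the other listed options is made obligatory by any chain of premises.

validate_voucher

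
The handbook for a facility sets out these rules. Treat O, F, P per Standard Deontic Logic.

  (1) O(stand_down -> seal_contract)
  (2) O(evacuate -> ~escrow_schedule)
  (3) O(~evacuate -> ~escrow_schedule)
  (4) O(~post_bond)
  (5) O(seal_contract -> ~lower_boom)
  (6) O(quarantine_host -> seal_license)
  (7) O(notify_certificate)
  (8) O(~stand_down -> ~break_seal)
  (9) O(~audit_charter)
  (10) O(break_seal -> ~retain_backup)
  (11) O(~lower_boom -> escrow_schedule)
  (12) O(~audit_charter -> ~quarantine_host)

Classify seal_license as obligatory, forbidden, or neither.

Neither

Premise 6 is O(quarantine_host -> seal_license), but O(quarantine_host) is not derivable from the premises, so it does not yield O(seal_license).
No premise or chain of K-axiom applications forces O(seal_license), and none forces O(~seal_license). So seal_license is neither obligatory nor forbidden under these norms.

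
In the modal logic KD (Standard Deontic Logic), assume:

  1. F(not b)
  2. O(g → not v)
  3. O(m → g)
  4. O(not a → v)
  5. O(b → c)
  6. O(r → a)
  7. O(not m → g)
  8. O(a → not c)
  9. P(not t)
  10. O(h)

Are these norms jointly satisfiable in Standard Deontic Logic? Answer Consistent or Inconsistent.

Inconsistent

Premises 7 and 3 are O(not m → g) and O(m → g); every ideal world satisfies not m or m, so in either case g holds — hence O(g).
From O(g) and premise 2, O(g → not v), we obtain O(not v).
The contrapositive of premise 4 (O(not a → v)) is O(not v → a), and O(not v) is already established, so O(a).
With premise 8, O(a → not c), the K-axiom yields O(not c).
The contrapositive of premise 5 (O(b → c)) is O(not c → not b), and O(not c) is already established, so O(not b).
But premise 1, F(not b), means O(b).
We now have both O(not b) and O(b) — b is simultaneously obligatory and forbidden, violating the D-axiom.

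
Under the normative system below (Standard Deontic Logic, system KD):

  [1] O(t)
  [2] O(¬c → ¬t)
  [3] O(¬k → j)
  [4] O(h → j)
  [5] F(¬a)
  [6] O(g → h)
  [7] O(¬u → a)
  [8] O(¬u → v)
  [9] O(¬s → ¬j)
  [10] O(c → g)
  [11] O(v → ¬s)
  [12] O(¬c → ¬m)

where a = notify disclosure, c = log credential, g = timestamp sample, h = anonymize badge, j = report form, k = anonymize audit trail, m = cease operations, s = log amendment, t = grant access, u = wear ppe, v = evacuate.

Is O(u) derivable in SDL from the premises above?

Premise 1 states O(t) outright.
The contrapositive of premise 2 (O(¬c → ¬t)) is O(t → c), and O(t) is already established, so O(c).
Premise 10 is O(c → g); since O(c), deontic closure gives O(g).
Applying K to premise 6 (O(g → h)) and O(g) yields O(h).
Applying K to premise 4 (O(h → j)) and O(h) yields O(j).
The contrapositive of premise 9 (O(¬s → ¬j)) is O(j → s), and O(j) is already established, so O(s).
The contrapositive of premise 11 (O(v → ¬s)) is O(s → ¬v), and O(s) is already established, so O(¬v).
Premise 8, O(¬u → v), contraposes to O(¬v → u); with O(¬v) we get O(u).
Premises 3, 5, 7, 12 do not contribute to this derivation.
So O(u) follows.

Yes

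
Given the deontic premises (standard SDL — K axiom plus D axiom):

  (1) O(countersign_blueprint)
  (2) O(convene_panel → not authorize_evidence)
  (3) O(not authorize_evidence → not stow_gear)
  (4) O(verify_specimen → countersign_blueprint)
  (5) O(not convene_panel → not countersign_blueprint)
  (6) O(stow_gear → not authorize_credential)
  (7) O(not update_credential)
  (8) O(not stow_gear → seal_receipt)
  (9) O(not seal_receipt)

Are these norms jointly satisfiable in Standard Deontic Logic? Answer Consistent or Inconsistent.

From premise 1 we have O(countersign_blueprint).
Premise 5, O(not convene_panel → not countersign_blueprint), contraposes to O(countersign_blueprint → convene_panel); with O(countersign_blueprint) we get O(convene_panel).
With premise 2, O(convene_panel → not authorize_evidence), the K-axiom yields O(not authorize_evidence).
Applying K to premise 3 (O(not authorize_evidence → not stow_gear)) and O(not authorize_evidence) yields O(not stow_gear).
From O(not stow_gear) and premise 8, O(not stow_gear → seal_receipt), we obtain O(seal_receipt).
Yet premise 9 states O(not seal_receipt).
We now have both O(seal_receipt) and O(not seal_receipt) — seal_receipt is simultaneously obligatory and forbidden, violating the D-axiom.

Inconsistent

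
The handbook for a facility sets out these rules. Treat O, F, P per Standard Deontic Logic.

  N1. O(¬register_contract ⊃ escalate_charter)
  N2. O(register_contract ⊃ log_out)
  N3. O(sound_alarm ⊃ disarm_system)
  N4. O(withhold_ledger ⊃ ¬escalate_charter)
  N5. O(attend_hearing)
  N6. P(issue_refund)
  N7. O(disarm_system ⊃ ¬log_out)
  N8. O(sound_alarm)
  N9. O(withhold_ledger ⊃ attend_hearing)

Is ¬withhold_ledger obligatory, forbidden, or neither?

Premise 8 gives O(sound_alarm).
From O(sound_alarm) and premise 3, O(sound_alarm ⊃ disarm_system), we obtain O(disarm_system).
Premise 7 is O(disarm_system ⊃ ¬log_out); since O(disarm_system), deontic closure gives O(¬log_out).
The contrapositive of premise 2 (O(register_contract ⊃ log_out)) is O(¬log_out ⊃ ¬register_contract), and O(¬log_out) is already established, so O(¬register_contract).
Applying K to premise 1 (O(¬register_contract ⊃ escalate_charter)) and O(¬register_contract) yields O(escalate_charter).
The contrapositive of premise 4 (O(withhold_ledger ⊃ ¬escalate_charter)) is O(escalate_charter ⊃ ¬withhold_ledger), and O(escalate_charter) is already established, so O(¬withhold_ledger).
Premises 5, 6, 9 do not contribute to this derivation.
Hence ¬withhold_ledger is obligatory.

Obligatory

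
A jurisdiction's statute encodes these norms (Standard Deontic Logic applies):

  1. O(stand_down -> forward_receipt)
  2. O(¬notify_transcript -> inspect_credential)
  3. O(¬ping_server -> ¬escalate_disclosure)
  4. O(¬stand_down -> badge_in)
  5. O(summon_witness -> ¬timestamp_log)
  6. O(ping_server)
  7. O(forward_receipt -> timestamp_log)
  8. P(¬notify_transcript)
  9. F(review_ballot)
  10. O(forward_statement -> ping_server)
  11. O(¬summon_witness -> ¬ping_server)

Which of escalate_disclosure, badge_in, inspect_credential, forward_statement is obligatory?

badge_in

From premise 6 we have O(ping_server).
Premise 11, O(¬summon_witness -> ¬ping_server), contraposes to O(ping_server -> summon_witness); with O(ping_server) we get O(summon_witness).
Premise 5 is O(summon_witness -> ¬timestamp_log); since O(summon_witness), deontic closure gives O(¬timestamp_log).
Premise 7 is O(forward_receipt -> timestamp_log); contrapositively O(¬timestamp_log -> ¬forward_receipt). Since O(¬timestamp_log) holds, K gives O(¬forward_receipt).
The contrapositive of premise 1 (O(stand_down -> forward_receipt)) is O(¬forward_receipt -> ¬stand_down), and O(¬forward_receipt) is already established, so O(¬stand_down).
Applying K to premise 4 (O(¬stand_down -> badge_in)) and O(¬stand_down) yields O(badge_in).
So O(badge_in) holds — badge_in is obligatory. None of the other listed options is made obligatory by any chain of premises.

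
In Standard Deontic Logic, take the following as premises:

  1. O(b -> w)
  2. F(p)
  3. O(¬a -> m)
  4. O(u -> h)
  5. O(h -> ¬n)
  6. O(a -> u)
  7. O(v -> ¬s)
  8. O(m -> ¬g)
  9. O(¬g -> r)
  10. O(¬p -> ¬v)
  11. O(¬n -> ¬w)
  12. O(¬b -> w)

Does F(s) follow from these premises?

No

Premise 7 is O(v -> ¬s), but O(v) is not derivable from the premises, so it does not yield O(¬s).
No other premise forces O(¬s). An ideal world satisfying every premise can still have s true, so F(s) is not derivable.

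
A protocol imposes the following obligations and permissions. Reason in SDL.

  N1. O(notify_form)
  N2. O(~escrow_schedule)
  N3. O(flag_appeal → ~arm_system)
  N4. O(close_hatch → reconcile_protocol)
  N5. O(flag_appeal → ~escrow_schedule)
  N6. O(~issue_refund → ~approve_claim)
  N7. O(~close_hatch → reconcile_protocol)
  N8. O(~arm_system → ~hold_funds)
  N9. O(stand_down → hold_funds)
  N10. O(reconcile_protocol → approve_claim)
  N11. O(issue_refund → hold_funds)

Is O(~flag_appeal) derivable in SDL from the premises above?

Premises 7 and 4 are O(~close_hatch → reconcile_protocol) and O(close_hatch → reconcile_protocol); every ideal world satisfies ~close_hatch or close_hatch, so in either case reconcile_protocol holds — hence O(reconcile_protocol).
Premise 10 is O(reconcile_protocol → approve_claim); since O(reconcile_protocol), deontic closure gives O(approve_claim).
Premise 6 is O(~issue_refund → ~approve_claim); contrapositively O(approve_claim → issue_refund). Since O(approve_claim) holds, K gives O(issue_refund).
Premise 11 is O(issue_refund → hold_funds); since O(issue_refund), deontic closure gives O(hold_funds).
Premise 8 is O(~arm_system → ~hold_funds); contrapositively O(hold_funds → arm_system). Since O(hold_funds) holds, K gives O(arm_system).
Premise 3 is O(flag_appeal → ~arm_system); contrapositively O(arm_system → ~flag_appeal). Since O(arm_system) holds, K gives O(~flag_appeal).
Premises 1, 2, 5, 9 do not contribute to this derivation.
So O(~flag_appeal) follows.

Yes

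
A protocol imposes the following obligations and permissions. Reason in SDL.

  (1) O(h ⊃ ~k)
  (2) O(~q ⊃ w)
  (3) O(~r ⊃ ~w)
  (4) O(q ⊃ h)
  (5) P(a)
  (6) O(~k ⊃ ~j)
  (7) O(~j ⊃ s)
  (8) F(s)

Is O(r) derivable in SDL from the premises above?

Yes

Premise 8, F(s), is equivalent to O(~s).
Premise 7 is O(~j ⊃ s); contrapositively O(~s ⊃ j). Since O(~s) holds, K gives O(j).
Premise 6 is O(~k ⊃ ~j); contrapositively O(j ⊃ k). Since O(j) holds, K gives O(k).
The contrapositive of premise 1 (O(h ⊃ ~k)) is O(k ⊃ ~h), and O(k) is already established, so O(~h).
Premise 4 is O(q ⊃ h); contrapositively O(~h ⊃ ~q). Since O(~h) holds, K gives O(~q).
Applying K to premise 2 (O(~q ⊃ w)) and O(~q) yields O(w).
The contrapositive of premise 3 (O(~r ⊃ ~w)) is O(w ⊃ r), and O(w) is already established, so O(r).
Premise 5 does not contribute to this derivation.
So O(r) follows.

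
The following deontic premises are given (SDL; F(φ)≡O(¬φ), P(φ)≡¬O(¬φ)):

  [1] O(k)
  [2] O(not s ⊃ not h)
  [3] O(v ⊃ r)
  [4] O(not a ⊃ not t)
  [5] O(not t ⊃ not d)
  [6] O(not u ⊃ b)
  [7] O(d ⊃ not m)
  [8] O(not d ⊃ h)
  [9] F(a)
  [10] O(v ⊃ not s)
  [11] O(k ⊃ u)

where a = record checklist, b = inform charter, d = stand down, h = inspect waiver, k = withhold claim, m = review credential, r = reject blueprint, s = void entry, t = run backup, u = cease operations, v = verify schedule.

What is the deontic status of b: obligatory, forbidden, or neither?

Neither

Premise 6 is O(not u ⊃ b), but O(not u) is not derivable from the premises, so it does not yield O(b).
No premise or chain of K-axiom applications forces O(b), and none forces O(not b). So b is neither obligatory nor forbidden under these norms.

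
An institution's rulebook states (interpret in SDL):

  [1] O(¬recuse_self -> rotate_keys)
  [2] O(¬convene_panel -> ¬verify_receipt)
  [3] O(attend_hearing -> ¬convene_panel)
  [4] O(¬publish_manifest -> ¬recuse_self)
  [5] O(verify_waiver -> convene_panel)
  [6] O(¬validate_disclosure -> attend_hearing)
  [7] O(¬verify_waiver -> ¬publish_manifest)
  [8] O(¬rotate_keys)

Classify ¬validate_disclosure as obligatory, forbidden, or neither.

From premise 8 we have O(¬rotate_keys).
Premise 1 is O(¬recuse_self -> rotate_keys); contrapositively O(¬rotate_keys -> recuse_self). Since O(¬rotate_keys) holds, K gives O(recuse_self).
Premise 4 is O(¬publish_manifest -> ¬recuse_self); contrapositively O(recuse_self -> publish_manifest). Since O(recuse_self) holds, K gives O(publish_manifest).
The contrapositive of premise 7 (O(¬verify_waiver -> ¬publish_manifest)) is O(publish_manifest -> verify_waiver), and O(publish_manifest) is already established, so O(verify_waiver).
Applying K to premise 5 (O(verify_waiver -> convene_panel)) and O(verify_waiver) yields O(convene_panel).
Premise 3, O(attend_hearing -> ¬convene_panel), contraposes to O(convene_panel -> ¬attend_hearing); with O(convene_panel) we get O(¬attend_hearing).
The contrapositive of premise 6 (O(¬validate_disclosure -> attend_hearing)) is O(¬attend_hearing -> validate_disclosure), and O(¬attend_hearing) is already established, so O(validate_disclosure).
Premise 2 does not contribute to this derivation.
Thus O(validate_disclosure), which is F(¬validate_disclosure): ¬validate_disclosure is forbidden.

Forbidden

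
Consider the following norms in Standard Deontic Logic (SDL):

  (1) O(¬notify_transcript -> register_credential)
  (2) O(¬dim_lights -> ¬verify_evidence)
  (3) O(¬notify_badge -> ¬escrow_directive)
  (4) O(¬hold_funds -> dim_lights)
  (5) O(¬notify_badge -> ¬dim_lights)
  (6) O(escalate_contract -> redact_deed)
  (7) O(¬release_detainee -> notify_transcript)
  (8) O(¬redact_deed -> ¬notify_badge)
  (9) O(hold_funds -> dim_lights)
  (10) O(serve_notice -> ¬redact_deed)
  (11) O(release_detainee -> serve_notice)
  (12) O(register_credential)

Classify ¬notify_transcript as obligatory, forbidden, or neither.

Forbidden

Premises 9 and 4 are O(hold_funds -> dim_lights) and O(¬hold_funds -> dim_lights); every ideal world satisfies hold_funds or ¬hold_funds, so in either case dim_lights holds — hence O(dim_lights).
The contrapositive of premise 5 (O(¬notify_badge -> ¬dim_lights)) is O(dim_lights -> notify_badge), and O(dim_lights) is already established, so O(notify_badge).
Premise 8 is O(¬redact_deed -> ¬notify_badge); contrapositively O(notify_badge -> redact_deed). Since O(notify_badge) holds, K gives O(redact_deed).
The contrapositive of premise 10 (O(serve_notice -> ¬redact_deed)) is O(redact_deed -> ¬serve_notice), and O(redact_deed) is already established, so O(¬serve_notice).
Premise 11, O(release_detainee -> serve_notice), contraposes to O(¬serve_notice -> ¬release_detainee); with O(¬serve_notice) we get O(¬release_detainee).
From O(¬release_detainee) and premise 7, O(¬release_detainee -> notify_transcript), we obtain O(notify_transcript).
Premises 1, 2, 3, 6, 12 do not contribute to this derivation.
Thus O(notify_transcript), which is F(¬notify_transcript): ¬notify_transcript is forbidden.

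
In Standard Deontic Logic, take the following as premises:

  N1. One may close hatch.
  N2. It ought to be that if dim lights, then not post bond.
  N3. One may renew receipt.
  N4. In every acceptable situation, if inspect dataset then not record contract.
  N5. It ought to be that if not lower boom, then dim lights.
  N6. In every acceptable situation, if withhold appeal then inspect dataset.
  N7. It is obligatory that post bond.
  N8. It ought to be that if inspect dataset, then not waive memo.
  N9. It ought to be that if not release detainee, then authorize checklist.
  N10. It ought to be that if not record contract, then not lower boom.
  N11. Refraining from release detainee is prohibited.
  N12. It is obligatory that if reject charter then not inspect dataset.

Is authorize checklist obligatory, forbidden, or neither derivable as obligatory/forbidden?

Premise 9 is O(¬release_detainee → authorize_checklist), but O(¬release_detainee) is not derivable from the premises, so it does not yield O(authorize_checklist).
No premise or chain of K-axiom applications forces O(authorize_checklist), and none forces O(¬authorize_checklist). So authorize_checklist is neither obligatory nor forbidden under these norms.

Neither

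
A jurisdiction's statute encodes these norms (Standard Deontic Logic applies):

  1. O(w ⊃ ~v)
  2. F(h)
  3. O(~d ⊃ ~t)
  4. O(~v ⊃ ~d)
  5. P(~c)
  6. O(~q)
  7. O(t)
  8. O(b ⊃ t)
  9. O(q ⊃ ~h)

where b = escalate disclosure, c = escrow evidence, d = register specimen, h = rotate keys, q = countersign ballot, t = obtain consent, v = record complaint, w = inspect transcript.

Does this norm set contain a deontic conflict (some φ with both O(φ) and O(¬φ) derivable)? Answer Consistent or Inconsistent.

Consistent

Premise 9 is O(q ⊃ ~h); even if O(~h) held, inferring O(q) would be affirming the consequent — invalid.
So O(q) is not derivable, and the apparent clash with O(~q) does not arise.
A world satisfying every obligation exists (e.g. b=false, c=false, d=true, h=false, q=false, t=true, v=true, w=false); no atom is both obligatory and forbidden, so the set is consistent.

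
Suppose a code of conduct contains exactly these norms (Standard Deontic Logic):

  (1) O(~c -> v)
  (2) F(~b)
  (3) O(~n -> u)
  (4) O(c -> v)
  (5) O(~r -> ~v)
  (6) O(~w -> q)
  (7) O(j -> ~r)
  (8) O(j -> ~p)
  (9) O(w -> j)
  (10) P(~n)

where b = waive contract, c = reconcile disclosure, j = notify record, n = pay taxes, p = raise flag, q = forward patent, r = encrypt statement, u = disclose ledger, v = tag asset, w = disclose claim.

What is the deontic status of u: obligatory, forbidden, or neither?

Neither

Premise 3 is O(~n -> u), but O(~n) is not derivable from the premises (the permission P(~n) asserts only ~O(n), not O(~n)), so it does not yield O(u).
No premise or chain of K-axiom applications forces O(u), and none forces O(~u). So u is neither obligatory nor forbidden under these norms.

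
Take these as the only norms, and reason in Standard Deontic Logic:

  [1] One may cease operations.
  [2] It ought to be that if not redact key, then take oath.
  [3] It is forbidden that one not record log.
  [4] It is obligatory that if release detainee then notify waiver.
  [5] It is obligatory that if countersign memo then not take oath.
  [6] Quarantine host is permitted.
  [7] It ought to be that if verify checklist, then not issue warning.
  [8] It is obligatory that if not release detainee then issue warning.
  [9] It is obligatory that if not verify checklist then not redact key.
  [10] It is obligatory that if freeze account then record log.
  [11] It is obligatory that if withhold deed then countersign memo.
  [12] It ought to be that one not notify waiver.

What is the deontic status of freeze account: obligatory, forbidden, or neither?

Premise 10 is O(freeze_account → record_log); even if O(record_log) held, inferring O(freeze_account) would be affirming the consequent — invalid.
No premise or chain of K-axiom applications forces O(freeze_account), and none forces O(¬freeze_account). So freeze_account is neither obligatory nor forbidden under these norms.

Neither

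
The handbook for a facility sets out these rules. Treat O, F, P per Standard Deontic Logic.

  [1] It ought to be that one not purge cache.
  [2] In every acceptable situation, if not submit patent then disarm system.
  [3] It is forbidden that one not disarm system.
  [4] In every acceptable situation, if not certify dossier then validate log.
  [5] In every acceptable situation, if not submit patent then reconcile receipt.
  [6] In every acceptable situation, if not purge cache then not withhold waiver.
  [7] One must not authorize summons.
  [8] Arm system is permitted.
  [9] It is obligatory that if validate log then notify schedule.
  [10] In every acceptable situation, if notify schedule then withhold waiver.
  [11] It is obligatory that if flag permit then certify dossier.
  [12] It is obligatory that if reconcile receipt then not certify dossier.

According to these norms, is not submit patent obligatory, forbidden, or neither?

From premise 1 we have O(¬purge_cache).
From O(¬purge_cache) and premise 6, O(¬purge_cache → ¬withhold_waiver), we obtain O(¬withhold_waiver).
Premise 10, O(notify_schedule → withhold_waiver), contraposes to O(¬withhold_waiver → ¬notify_schedule); with O(¬withhold_waiver) we get O(¬notify_schedule).
Premise 9 is O(validate_log → notify_schedule); contrapositively O(¬notify_schedule → ¬validate_log). Since O(¬notify_schedule) holds, K gives O(¬validate_log).
The contrapositive of premise 4 (O(¬certify_dossier → validate_log)) is O(¬validate_log → certify_dossier), and O(¬validate_log) is already established, so O(certify_dossier).
Premise 12, O(reconcile_receipt → ¬certify_dossier), contraposes to O(certify_dossier → ¬reconcile_receipt); with O(certify_dossier) we get O(¬reconcile_receipt).
Premise 5, O(¬submit_patent → reconcile_receipt), contraposes to O(¬reconcile_receipt → submit_patent); with O(¬reconcile_receipt) we get O(submit_patent).
Premises 2, 3, 7, 8, 11 do not contribute to this derivation.
Thus O(submit_patent), which is F(¬submit_patent): ¬submit_patent is forbidden.

Forbidden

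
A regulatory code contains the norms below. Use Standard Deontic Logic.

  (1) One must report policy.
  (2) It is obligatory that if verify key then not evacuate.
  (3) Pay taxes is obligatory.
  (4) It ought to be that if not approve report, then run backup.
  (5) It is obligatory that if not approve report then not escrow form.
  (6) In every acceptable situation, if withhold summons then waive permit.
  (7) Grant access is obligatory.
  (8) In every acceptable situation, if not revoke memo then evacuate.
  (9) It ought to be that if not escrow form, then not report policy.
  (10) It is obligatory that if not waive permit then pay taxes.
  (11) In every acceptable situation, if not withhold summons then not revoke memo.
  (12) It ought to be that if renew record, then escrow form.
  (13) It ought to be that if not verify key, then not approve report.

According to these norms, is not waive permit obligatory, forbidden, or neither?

Premise 1 states O(report_policy) outright.
The contrapositive of premise 9 (O(¬escrow_form → ¬report_policy)) is O(report_policy → escrow_form), and O(report_policy) is already established, so O(escrow_form).
Premise 5 is O(¬approve_report → ¬escrow_form); contrapositively O(escrow_form → approve_report). Since O(escrow_form) holds, K gives O(approve_report).
Premise 13 is O(¬verify_key → ¬approve_report); contrapositively O(approve_report → verify_key). Since O(approve_report) holds, K gives O(verify_key).
From O(verify_key) and premise 2, O(verify_key → ¬evacuate), we obtain O(¬evacuate).
Premise 8, O(¬revoke_memo → evacuate), contraposes to O(¬evacuate → revoke_memo); with O(¬evacuate) we get O(revoke_memo).
Premise 11 is O(¬withhold_summons → ¬revoke_memo); contrapositively O(revoke_memo → withhold_summons). Since O(revoke_memo) holds, K gives O(withhold_summons).
Applying K to premise 6 (O(withhold_summons → waive_permit)) and O(withhold_summons) yields O(waive_permit).
Premises 3, 4, 7, 10, 12 do not contribute to this derivation.
Thus O(waive_permit), which is F(¬waive_permit): ¬waive_permit is forbidden.

Forbidden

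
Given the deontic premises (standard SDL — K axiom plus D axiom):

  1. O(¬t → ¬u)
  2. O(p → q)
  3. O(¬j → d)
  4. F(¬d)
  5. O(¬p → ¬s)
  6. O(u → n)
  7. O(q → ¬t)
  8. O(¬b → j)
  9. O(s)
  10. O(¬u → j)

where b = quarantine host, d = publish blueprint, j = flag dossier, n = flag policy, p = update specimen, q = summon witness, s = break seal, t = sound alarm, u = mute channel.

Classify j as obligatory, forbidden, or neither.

Obligatory

Premise 9 states O(s) outright.
Premise 5, O(¬p → ¬s), contraposes to O(s → p); with O(s) we get O(p).
From O(p) and premise 2, O(p → q), we obtain O(q).
With premise 7, O(q → ¬t), the K-axiom yields O(¬t).
With premise 1, O(¬t → ¬u), the K-axiom yields O(¬u).
Applying K to premise 10 (O(¬u → j)) and O(¬u) yields O(j).
Premises 3, 4, 6, 8 do not contribute to this derivation.
Hence j is obligatory.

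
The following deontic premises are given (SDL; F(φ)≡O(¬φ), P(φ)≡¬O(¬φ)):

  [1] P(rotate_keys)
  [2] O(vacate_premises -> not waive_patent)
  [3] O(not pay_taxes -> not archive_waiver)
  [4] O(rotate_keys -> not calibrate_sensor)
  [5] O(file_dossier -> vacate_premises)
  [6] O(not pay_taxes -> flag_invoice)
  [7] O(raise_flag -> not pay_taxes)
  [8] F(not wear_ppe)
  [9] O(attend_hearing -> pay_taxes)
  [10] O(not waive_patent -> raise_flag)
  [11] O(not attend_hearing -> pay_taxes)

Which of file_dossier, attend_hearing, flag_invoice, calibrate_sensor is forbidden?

By case analysis on not attend_hearing: premise 11 gives O(not attend_hearing -> pay_taxes) and premise 9 gives O(attend_hearing -> pay_taxes), so O(pay_taxes) either way.
Premise 7 is O(raise_flag -> not pay_taxes); contrapositively O(pay_taxes -> not raise_flag). Since O(pay_taxes) holds, K gives O(not raise_flag).
The contrapositive of premise 10 (O(not waive_patent -> raise_flag)) is O(not raise_flag -> waive_patent), and O(not raise_flag) is already established, so O(waive_patent).
Premise 2, O(vacate_premises -> not waive_patent), contraposes to O(waive_patent -> not vacate_premises); with O(waive_patent) we get O(not vacate_premises).
Premise 5, O(file_dossier -> vacate_premises), contraposes to O(not vacate_premises -> not file_dossier); with O(not vacate_premises) we get O(not file_dossier).
So O(not file_dossier) holds, i.e. file_dossier is forbidden. None of the other listed options is forbidden under the premises.

file_dossier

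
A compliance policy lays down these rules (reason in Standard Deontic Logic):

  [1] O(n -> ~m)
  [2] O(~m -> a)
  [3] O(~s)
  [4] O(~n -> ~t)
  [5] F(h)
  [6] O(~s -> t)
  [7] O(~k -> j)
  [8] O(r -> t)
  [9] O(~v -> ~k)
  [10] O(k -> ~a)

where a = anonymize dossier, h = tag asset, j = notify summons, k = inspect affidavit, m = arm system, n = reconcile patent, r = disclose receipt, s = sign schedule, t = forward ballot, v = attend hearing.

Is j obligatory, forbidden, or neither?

Premise 3 gives O(~s).
Applying K to premise 6 (O(~s -> t)) and O(~s) yields O(t).
Premise 4, O(~n -> ~t), contraposes to O(t -> n); with O(t) we get O(n).
With premise 1, O(n -> ~m), the K-axiom yields O(~m).
Premise 2 is O(~m -> a); since O(~m), deontic closure gives O(a).
The contrapositive of premise 10 (O(k -> ~a)) is O(a -> ~k), and O(a) is already established, so O(~k).
Applying K to premise 7 (O(~k -> j)) and O(~k) yields O(j).
Premises 5, 8, 9 do not contribute to this derivation.
Hence j is obligatory.

Obligatory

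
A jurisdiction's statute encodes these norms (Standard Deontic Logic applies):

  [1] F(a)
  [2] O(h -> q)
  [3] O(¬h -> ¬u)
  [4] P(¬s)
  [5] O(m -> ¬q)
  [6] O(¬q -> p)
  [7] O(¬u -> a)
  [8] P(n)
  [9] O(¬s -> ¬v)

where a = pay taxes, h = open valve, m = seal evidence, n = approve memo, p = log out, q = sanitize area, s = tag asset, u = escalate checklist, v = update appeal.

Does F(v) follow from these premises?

Premise 9 is O(¬s -> ¬v), but O(¬s) is not derivable from the premises (the permission P(¬s) asserts only ¬O(s), not O(¬s)), so it does not yield O(¬v).
No other premise forces O(¬v). An ideal world satisfying every premise can still have v true, so F(v) is not derivable.

No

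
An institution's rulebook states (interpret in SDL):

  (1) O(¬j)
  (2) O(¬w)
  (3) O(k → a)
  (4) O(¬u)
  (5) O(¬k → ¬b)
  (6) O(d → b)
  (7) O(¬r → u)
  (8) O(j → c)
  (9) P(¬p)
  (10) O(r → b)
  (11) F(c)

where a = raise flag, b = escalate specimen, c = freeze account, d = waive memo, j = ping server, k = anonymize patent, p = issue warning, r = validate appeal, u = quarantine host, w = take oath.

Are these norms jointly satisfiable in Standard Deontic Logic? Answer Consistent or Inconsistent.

Consistent

Premise 8 is O(j → c), but O(j) is not derivable from the premises, so it does not yield O(c).
So O(c) is not derivable, and the apparent clash with O(¬c) does not arise.
A world satisfying every obligation exists (e.g. a=true, b=true, c=false, d=false, j=false, k=true, p=false, r=true, u=false, w=false); no atom is both obligatory and forbidden, so the set is consistent.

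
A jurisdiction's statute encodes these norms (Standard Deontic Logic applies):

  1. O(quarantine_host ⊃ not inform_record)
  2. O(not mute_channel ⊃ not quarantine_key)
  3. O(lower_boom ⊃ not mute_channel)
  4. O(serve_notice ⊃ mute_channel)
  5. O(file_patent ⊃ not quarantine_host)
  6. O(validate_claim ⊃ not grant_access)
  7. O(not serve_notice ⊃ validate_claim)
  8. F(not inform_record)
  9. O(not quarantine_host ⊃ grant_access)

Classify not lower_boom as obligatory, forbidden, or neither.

Obligatory

F(not inform_record) at premise 8 means O(inform_record).
Premise 1 is O(quarantine_host ⊃ not inform_record); contrapositively O(inform_record ⊃ not quarantine_host). Since O(inform_record) holds, K gives O(not quarantine_host).
With premise 9, O(not quarantine_host ⊃ grant_access), the K-axiom yields O(grant_access).
The contrapositive of premise 6 (O(validate_claim ⊃ not grant_access)) is O(grant_access ⊃ not validate_claim), and O(grant_access) is already established, so O(not validate_claim).
The contrapositive of premise 7 (O(not serve_notice ⊃ validate_claim)) is O(not validate_claim ⊃ serve_notice), and O(not validate_claim) is already established, so O(serve_notice).
Premise 4 is O(serve_notice ⊃ mute_channel); since O(serve_notice), deontic closure gives O(mute_channel).
Premise 3, O(lower_boom ⊃ not mute_channel), contraposes to O(mute_channel ⊃ not lower_boom); with O(mute_channel) we get O(not lower_boom).
Premises 2, 5 do not contribute to this derivation.
Hence not lower_boom is obligatory.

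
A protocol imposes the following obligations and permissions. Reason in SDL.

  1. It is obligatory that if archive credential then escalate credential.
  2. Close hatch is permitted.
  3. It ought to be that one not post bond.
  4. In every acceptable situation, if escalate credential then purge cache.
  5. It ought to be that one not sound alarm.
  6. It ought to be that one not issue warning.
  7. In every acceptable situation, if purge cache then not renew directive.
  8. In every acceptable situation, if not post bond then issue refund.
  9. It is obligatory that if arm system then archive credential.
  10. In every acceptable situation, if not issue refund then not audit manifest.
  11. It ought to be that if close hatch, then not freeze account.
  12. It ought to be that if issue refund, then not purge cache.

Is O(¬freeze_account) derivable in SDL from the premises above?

Premise 11 is O(close_hatch → ¬freeze_account), but O(close_hatch) is not derivable from the premises (the permission P(close_hatch) asserts only ¬O(¬close_hatch), not O(close_hatch)), so it does not yield O(¬freeze_account).
No other premise forces O(¬freeze_account). An ideal world satisfying every premise can still have ¬freeze_account false, so O(¬freeze_account) is not derivable.

No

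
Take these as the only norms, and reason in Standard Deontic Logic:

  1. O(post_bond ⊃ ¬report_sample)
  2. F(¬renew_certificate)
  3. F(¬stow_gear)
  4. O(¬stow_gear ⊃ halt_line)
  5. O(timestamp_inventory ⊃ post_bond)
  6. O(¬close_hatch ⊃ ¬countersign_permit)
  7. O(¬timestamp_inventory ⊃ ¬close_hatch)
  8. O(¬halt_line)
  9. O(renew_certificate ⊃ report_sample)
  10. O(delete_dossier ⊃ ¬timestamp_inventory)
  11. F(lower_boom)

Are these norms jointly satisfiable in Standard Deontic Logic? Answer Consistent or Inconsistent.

Premise 4 is O(¬stow_gear ⊃ halt_line), but O(¬stow_gear) is not derivable from the premises, so it does not yield O(halt_line).
So O(halt_line) is not derivable, and the apparent clash with O(¬halt_line) does not arise.
A world satisfying every obligation exists (e.g. close_hatch=false, countersign_permit=false, delete_dossier=false, halt_line=false, lower_boom=false, post_bond=false, renew_certificate=true, report_sample=true, stow_gear=true, timestamp_inventory=false); no atom is both obligatory and forbidden, so the set is consistent.

Consistent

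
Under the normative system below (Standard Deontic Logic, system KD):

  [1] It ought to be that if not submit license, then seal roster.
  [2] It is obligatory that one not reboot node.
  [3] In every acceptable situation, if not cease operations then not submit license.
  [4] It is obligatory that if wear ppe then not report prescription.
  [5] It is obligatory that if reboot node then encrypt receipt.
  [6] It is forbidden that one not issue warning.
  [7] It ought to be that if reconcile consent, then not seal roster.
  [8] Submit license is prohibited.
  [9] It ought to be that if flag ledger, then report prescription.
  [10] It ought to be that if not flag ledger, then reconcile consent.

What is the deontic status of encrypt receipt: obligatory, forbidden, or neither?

Premise 5 is O(reboot_node → encrypt_receipt), but O(reboot_node) is not derivable from the premises, so it does not yield O(encrypt_receipt).
No premise or chain of K-axiom applications forces O(encrypt_receipt), and none forces O(¬encrypt_receipt). So encrypt_receipt is neither obligatory nor forbidden under these norms.

Neither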